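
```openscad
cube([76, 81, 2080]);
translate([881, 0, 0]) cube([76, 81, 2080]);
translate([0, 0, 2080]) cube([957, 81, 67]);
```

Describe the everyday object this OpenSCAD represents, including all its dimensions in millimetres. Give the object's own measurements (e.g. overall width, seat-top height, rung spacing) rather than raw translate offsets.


A door frame. The clear opening is 805 mm wide and 2080 mm high. Two 76 mm wide jambs, 81 mm deep, stand either side of the opening from the floor to the top of the opening. A 67 mm thick head sits across the top of both jambs, spanning the full outside width of the frame.


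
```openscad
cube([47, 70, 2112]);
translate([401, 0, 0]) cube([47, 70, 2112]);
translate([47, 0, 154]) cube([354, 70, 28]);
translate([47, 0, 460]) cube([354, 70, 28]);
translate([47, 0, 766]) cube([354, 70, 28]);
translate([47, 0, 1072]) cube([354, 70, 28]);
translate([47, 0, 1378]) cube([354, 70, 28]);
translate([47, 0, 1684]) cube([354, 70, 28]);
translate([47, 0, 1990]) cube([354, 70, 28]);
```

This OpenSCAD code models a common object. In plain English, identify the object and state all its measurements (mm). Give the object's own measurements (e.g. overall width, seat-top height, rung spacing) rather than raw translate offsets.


A straight ladder. Two 47×70 mm vertical rails, 2112 mm tall, stand 448 mm apart (outside-to-outside) with their front faces coplanar on the −y side. 7 rungs, each 70 mm deep and 28 mm tall, span between the inner faces of the rails, front faces flush with the rails. The lowest rung's underside is at z = 154 mm and rungs are spaced 306 mm apart (underside to underside).


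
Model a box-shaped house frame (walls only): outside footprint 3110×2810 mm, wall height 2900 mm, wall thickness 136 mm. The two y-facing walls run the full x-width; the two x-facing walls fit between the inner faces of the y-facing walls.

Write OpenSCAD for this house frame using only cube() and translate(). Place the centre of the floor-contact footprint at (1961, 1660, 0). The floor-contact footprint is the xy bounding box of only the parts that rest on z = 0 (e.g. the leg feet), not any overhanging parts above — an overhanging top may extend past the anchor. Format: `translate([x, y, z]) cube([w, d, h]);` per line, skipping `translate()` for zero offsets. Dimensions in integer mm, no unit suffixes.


translate([406, 255, 0]) cube([3110, 136, 2900]);
translate([406, 2929, 0]) cube([3110, 136, 2900]);
translate([406, 391, 0]) cube([136, 2538, 2900]);
translate([3380, 391, 0]) cube([136, 2538, 2900]);


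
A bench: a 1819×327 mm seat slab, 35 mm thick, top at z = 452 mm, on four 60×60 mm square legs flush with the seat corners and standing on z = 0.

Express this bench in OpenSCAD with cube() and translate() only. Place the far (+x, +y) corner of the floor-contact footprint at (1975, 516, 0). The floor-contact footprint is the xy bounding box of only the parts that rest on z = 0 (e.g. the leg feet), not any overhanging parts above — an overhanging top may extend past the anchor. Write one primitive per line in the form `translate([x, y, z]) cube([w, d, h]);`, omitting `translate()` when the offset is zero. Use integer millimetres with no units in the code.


translate([156, 189, 417]) cube([1819, 327, 35]);
translate([156, 189, 0]) cube([60, 60, 417]);
translate([156, 456, 0]) cube([60, 60, 417]);
translate([1915, 189, 0]) cube([60, 60, 417]);
translate([1915, 456, 0]) cube([60, 60, 417]);


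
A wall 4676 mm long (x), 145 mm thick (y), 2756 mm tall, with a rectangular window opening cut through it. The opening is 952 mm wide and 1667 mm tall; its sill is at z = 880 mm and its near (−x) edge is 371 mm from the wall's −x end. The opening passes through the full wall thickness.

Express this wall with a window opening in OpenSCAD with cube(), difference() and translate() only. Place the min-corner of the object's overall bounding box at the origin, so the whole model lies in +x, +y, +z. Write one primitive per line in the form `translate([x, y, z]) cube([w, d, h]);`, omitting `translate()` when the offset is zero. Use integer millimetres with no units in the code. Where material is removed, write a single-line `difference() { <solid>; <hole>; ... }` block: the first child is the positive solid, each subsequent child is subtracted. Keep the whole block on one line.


difference() { cube([4676, 145, 2756]); translate([371, 0, 880]) cube([952, 145, 1667]); }


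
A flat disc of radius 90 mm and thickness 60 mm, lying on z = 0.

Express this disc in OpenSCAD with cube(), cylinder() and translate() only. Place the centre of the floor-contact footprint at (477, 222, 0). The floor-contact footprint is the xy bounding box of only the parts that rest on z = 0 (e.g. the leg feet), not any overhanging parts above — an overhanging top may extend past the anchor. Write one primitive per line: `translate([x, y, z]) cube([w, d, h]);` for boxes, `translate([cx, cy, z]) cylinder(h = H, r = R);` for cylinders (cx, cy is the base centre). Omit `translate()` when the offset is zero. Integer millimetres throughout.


translate([477, 222, 0]) cylinder(h = 60, r = 90);


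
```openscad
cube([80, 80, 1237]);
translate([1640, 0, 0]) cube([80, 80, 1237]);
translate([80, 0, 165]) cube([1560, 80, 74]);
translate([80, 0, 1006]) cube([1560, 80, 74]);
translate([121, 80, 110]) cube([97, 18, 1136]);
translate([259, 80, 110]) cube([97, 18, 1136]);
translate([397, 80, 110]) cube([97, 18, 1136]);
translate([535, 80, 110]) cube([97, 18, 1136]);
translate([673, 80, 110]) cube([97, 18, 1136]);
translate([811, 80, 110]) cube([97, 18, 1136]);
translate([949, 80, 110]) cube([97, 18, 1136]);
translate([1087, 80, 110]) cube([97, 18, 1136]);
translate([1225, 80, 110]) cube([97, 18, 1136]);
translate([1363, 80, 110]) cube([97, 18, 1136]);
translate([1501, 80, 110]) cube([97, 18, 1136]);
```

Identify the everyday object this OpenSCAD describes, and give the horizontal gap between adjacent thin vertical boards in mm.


A fence section. The picket gap is 41 mm.

Two posts, two rails, 11 pickets — a fence section. Span 1560 mm holds 11 pickets of 97 mm with 12 equal gaps: ⌊(1560 − 11·97) / 12⌋ = 41 mm.


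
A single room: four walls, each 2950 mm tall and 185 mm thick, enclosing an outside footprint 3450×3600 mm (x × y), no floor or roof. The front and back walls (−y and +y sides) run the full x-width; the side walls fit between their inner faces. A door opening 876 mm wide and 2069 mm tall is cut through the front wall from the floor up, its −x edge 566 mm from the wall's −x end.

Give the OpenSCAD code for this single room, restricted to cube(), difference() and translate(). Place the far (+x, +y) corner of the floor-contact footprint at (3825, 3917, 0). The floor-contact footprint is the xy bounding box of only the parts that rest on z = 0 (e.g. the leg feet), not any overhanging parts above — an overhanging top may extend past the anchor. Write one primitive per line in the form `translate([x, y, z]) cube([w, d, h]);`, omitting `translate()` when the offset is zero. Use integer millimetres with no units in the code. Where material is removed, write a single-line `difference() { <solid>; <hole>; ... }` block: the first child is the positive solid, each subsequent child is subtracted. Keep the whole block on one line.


difference() { translate([375, 317, 0]) cube([3450, 185, 2950]); translate([941, 317, 0]) cube([876, 185, 2069]); }
translate([375, 3732, 0]) cube([3450, 185, 2950]);
translate([375, 502, 0]) cube([185, 3230, 2950]);
translate([3640, 502, 0]) cube([185, 3230, 2950]);


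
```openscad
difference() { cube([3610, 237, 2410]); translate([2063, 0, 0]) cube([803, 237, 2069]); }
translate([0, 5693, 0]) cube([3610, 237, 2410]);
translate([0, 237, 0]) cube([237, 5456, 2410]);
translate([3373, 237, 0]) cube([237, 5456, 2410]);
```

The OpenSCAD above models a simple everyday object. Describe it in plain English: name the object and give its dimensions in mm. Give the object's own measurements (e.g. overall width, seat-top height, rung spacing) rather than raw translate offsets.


A single room: four walls, each 2410 mm tall and 237 mm thick, enclosing an outside footprint 3610×5930 mm (x × y), no floor or roof. The front and back walls (−y and +y sides) run the full x-width; the side walls fit between their inner faces. A door opening 803 mm wide and 2069 mm tall is cut through the front wall from the floor up, its −x edge 2063 mm from the wall's −x end.


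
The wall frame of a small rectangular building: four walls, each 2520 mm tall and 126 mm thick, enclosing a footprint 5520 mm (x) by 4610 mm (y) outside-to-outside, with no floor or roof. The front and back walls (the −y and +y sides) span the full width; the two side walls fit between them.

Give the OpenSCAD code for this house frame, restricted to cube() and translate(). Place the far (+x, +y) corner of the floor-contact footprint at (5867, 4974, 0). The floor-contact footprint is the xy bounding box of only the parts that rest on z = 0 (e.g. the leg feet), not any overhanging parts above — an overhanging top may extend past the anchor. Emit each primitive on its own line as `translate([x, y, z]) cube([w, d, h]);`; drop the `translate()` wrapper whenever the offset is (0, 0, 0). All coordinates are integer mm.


translate([347, 364, 0]) cube([5520, 126, 2520]);
translate([347, 4848, 0]) cube([5520, 126, 2520]);
translate([347, 490, 0]) cube([126, 4358, 2520]);
translate([5741, 490, 0]) cube([126, 4358, 2520]);


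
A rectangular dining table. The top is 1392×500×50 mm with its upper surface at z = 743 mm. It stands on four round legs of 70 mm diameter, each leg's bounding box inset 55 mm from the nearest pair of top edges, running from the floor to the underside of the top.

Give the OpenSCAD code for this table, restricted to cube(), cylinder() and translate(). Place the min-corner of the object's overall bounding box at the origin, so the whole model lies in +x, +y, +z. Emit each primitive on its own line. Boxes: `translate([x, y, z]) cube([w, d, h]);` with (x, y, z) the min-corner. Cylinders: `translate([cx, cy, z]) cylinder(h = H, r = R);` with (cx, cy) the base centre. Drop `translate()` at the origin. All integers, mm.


translate([0, 0, 693]) cube([1392, 500, 50]);
translate([90, 90, 0]) cylinder(h = 693, r = 35);
translate([1302, 90, 0]) cylinder(h = 693, r = 35);
translate([90, 410, 0]) cylinder(h = 693, r = 35);
translate([1302, 410, 0]) cylinder(h = 693, r = 35);


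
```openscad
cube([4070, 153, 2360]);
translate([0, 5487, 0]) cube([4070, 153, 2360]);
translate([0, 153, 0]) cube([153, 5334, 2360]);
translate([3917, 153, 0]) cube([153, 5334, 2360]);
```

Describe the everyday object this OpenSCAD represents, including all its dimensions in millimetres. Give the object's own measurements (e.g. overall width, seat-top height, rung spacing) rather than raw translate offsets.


The wall frame of a small rectangular building: four walls, each 2360 mm tall and 153 mm thick, enclosing a footprint 4070 mm (x) by 5640 mm (y) outside-to-outside, with no floor or roof. The front and back walls (the −y and +y sides) span the full width; the two side walls fit between them.


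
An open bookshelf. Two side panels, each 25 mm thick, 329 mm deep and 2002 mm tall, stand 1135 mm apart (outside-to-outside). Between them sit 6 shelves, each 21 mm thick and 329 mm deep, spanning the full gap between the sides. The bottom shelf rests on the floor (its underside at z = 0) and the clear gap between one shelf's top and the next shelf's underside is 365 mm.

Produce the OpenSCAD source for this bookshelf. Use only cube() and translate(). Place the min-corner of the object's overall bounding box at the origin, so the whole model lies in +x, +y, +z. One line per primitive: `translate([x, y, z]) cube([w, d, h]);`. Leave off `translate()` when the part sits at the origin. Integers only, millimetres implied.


cube([25, 329, 2002]);
translate([1110, 0, 0]) cube([25, 329, 2002]);
translate([25, 0, 0]) cube([1085, 329, 21]);
translate([25, 0, 386]) cube([1085, 329, 21]);
translate([25, 0, 772]) cube([1085, 329, 21]);
translate([25, 0, 1158]) cube([1085, 329, 21]);
translate([25, 0, 1544]) cube([1085, 329, 21]);
translate([25, 0, 1930]) cube([1085, 329, 21]);


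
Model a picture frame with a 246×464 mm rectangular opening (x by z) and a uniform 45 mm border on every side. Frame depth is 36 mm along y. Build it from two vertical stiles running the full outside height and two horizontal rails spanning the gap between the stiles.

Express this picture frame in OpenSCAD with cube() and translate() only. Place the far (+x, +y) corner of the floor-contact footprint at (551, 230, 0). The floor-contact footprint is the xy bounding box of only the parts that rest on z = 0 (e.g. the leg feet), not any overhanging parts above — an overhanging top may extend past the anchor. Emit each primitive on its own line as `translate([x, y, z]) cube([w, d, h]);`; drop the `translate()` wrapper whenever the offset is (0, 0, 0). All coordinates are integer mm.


translate([215, 194, 0]) cube([45, 36, 554]);
translate([506, 194, 0]) cube([45, 36, 554]);
translate([260, 194, 0]) cube([246, 36, 45]);
translate([260, 194, 509]) cube([246, 36, 45]);


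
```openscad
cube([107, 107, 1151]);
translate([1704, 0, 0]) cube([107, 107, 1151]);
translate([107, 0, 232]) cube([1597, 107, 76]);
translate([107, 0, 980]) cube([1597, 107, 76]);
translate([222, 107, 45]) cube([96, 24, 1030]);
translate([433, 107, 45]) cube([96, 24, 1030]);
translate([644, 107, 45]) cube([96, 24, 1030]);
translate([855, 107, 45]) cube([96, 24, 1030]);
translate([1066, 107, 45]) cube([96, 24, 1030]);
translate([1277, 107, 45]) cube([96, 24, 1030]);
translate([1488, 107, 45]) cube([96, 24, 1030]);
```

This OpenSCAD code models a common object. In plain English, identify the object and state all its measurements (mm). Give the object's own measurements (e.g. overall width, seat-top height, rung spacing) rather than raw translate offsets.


A fence section. Two 107×107 mm posts, 1151 mm tall, stand on the floor with a clear span of 1597 mm between their inner faces. Two horizontal rails of 107×76 mm section span the gap between the posts with their undersides at z = 232 mm and z = 980 mm, flush with the posts' −y face. 7 pickets, each 96 mm wide, 24 mm thick and 1030 mm tall, are fixed to the +y face of the rails with their bottoms at z = 45 mm, spaced across the span with a 115 mm gap after the −x post and between neighbouring pickets, with 120 mm left before the +x post.


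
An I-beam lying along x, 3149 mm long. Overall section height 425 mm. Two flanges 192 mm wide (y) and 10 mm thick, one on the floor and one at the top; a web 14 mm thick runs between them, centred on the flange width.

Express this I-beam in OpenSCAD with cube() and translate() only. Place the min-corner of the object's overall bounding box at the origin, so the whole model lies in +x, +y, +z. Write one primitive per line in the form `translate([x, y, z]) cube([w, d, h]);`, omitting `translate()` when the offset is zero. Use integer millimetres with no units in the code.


cube([3149, 192, 10]);
translate([0, 89, 10]) cube([3149, 14, 405]);
translate([0, 0, 415]) cube([3149, 192, 10]);


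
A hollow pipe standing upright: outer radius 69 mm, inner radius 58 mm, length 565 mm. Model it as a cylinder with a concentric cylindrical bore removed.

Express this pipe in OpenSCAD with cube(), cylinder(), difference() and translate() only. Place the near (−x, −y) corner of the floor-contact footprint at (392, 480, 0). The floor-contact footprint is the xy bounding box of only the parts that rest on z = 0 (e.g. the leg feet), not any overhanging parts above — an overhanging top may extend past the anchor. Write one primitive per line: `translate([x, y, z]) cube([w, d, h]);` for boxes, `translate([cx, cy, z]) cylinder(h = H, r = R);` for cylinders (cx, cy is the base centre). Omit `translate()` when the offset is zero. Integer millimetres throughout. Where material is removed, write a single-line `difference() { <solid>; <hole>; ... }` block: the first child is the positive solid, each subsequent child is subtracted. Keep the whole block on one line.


difference() { translate([461, 549, 0]) cylinder(h = 565, r = 69); translate([461, 549, 0]) cylinder(h = 565, r = 58); }


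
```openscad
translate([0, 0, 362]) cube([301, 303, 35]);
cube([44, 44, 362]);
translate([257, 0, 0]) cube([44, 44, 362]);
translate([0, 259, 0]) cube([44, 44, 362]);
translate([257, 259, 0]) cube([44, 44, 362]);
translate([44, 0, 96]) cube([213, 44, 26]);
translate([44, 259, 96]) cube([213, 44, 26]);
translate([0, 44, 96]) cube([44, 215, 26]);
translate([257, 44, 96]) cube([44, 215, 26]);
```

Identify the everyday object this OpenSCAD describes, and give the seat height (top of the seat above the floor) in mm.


A stool. The seat height is 397 mm.

A 301×303×35 slab at z = 362 on four corner posts — a stool. The seat top is 362 + 35 = 397 mm.


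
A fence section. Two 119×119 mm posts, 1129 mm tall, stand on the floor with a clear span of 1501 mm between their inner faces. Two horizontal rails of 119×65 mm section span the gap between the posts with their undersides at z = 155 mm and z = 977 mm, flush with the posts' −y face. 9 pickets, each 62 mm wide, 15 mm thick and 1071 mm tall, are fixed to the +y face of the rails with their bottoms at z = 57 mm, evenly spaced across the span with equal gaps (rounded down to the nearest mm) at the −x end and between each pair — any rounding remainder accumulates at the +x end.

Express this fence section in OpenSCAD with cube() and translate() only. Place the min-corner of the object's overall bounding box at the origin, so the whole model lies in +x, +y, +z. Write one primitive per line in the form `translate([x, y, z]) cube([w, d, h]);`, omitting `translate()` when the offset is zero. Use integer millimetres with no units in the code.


cube([119, 119, 1129]);
translate([1620, 0, 0]) cube([119, 119, 1129]);
translate([119, 0, 155]) cube([1501, 119, 65]);
translate([119, 0, 977]) cube([1501, 119, 65]);
translate([213, 119, 57]) cube([62, 15, 1071]);
translate([369, 119, 57]) cube([62, 15, 1071]);
translate([525, 119, 57]) cube([62, 15, 1071]);
translate([681, 119, 57]) cube([62, 15, 1071]);
translate([837, 119, 57]) cube([62, 15, 1071]);
translate([993, 119, 57]) cube([62, 15, 1071]);
translate([1149, 119, 57]) cube([62, 15, 1071]);
translate([1305, 119, 57]) cube([62, 15, 1071]);
translate([1461, 119, 57]) cube([62, 15, 1071]);


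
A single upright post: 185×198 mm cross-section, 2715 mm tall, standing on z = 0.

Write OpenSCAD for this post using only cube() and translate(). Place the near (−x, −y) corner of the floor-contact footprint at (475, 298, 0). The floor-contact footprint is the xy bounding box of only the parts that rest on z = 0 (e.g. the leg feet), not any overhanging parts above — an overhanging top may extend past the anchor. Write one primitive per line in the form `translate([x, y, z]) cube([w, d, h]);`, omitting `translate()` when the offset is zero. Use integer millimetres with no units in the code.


translate([475, 298, 0]) cube([185, 198, 2715]);


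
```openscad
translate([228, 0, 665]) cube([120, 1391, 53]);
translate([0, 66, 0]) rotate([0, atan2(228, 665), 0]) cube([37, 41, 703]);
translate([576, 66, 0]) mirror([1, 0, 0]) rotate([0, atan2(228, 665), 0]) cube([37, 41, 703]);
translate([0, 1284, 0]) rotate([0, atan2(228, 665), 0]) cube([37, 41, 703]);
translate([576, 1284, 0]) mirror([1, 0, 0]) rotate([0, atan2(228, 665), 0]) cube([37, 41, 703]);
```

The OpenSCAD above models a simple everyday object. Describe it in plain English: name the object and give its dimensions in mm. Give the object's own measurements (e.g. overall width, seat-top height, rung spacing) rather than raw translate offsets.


A sawhorse. A 120×1391×53 mm beam (x, y, z) sits on two A-frame leg pairs. Each pair is two raked legs of 37×41 mm section (41 mm along y) splaying symmetrically in x. Each leg rises 665 mm vertically over 228 mm of horizontal reach and is 703 mm long along its own axis. Every leg's outer bottom edge rests on the floor and its outer top edge meets a bottom edge of the beam — the left legs (tilting toward +x) meet the beam's −x bottom edge, the right legs (their mirror images, tilting toward −x) meet its +x bottom edge — so the leg tops tuck under the beam, the beam's underside is 665 mm above the floor, and the feet are 576 mm apart outside-to-outside with the beam centred between them. The two leg pairs are set in 66 mm from either end of the beam.


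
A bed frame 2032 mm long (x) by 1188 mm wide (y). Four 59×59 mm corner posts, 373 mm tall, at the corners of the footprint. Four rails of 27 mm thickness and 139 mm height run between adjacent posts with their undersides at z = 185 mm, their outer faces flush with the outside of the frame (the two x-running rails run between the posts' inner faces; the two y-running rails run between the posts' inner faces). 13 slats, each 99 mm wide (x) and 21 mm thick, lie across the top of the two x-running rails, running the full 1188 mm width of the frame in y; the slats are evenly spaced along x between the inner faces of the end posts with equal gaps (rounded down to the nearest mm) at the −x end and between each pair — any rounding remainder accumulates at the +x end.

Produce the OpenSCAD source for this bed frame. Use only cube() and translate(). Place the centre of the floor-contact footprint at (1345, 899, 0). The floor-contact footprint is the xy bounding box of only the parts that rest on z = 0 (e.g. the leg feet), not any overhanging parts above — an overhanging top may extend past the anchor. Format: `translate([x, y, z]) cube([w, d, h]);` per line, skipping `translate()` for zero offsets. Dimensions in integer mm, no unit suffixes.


// slat z = rail_z + rail_h = 185 + 139 = 324
// slat gap = ⌊(1914 − 13·99) / 14⌋ = 44
translate([329, 305, 0]) cube([59, 59, 373]);
translate([329, 1434, 0]) cube([59, 59, 373]);
translate([2302, 305, 0]) cube([59, 59, 373]);
translate([2302, 1434, 0]) cube([59, 59, 373]);
translate([388, 305, 185]) cube([1914, 27, 139]);
translate([388, 1466, 185]) cube([1914, 27, 139]);
translate([329, 364, 185]) cube([27, 1070, 139]);
translate([2334, 364, 185]) cube([27, 1070, 139]);
translate([432, 305, 324]) cube([99, 1188, 21]);
translate([575, 305, 324]) cube([99, 1188, 21]);
translate([718, 305, 324]) cube([99, 1188, 21]);
translate([861, 305, 324]) cube([99, 1188, 21]);
translate([1004, 305, 324]) cube([99, 1188, 21]);
translate([1147, 305, 324]) cube([99, 1188, 21]);
translate([1290, 305, 324]) cube([99, 1188, 21]);
translate([1433, 305, 324]) cube([99, 1188, 21]);
translate([1576, 305, 324]) cube([99, 1188, 21]);
translate([1719, 305, 324]) cube([99, 1188, 21]);
translate([1862, 305, 324]) cube([99, 1188, 21]);
translate([2005, 305, 324]) cube([99, 1188, 21]);
translate([2148, 305, 324]) cube([99, 1188, 21]);


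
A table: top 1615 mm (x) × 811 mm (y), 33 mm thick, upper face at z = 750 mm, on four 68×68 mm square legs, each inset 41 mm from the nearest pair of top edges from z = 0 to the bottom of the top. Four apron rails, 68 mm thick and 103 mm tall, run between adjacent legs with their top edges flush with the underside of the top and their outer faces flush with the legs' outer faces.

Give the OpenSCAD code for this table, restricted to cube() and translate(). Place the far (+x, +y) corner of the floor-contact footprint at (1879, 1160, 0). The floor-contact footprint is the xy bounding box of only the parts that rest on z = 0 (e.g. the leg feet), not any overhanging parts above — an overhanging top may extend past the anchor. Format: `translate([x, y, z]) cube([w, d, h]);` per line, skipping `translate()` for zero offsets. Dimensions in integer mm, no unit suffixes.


translate([305, 390, 717]) cube([1615, 811, 33]);
translate([346, 431, 0]) cube([68, 68, 717]);
translate([1811, 431, 0]) cube([68, 68, 717]);
translate([346, 1092, 0]) cube([68, 68, 717]);
translate([1811, 1092, 0]) cube([68, 68, 717]);
translate([414, 431, 614]) cube([1397, 68, 103]);
translate([414, 1092, 614]) cube([1397, 68, 103]);
translate([346, 499, 614]) cube([68, 593, 103]);
translate([1811, 499, 614]) cube([68, 593, 103]);


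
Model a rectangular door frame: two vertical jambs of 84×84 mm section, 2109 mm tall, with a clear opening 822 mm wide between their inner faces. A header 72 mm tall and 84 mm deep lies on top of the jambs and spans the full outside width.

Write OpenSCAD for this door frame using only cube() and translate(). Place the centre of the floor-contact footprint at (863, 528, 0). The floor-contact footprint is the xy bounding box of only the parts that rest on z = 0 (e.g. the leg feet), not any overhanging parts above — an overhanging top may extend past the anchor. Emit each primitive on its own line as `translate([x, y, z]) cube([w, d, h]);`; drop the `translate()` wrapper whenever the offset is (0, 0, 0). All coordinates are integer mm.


translate([368, 486, 0]) cube([84, 84, 2109]);
translate([1274, 486, 0]) cube([84, 84, 2109]);
translate([368, 486, 2109]) cube([990, 84, 72]);


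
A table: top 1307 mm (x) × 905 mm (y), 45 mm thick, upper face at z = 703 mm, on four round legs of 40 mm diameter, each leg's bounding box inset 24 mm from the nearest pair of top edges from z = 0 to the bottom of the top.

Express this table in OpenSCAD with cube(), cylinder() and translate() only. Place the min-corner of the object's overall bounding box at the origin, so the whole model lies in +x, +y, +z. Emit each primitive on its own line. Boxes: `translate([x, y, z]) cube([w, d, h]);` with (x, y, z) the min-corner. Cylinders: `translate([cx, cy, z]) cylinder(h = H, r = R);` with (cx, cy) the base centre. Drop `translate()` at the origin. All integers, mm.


// leg_h = 703 - 45 = 658
translate([0, 0, 658]) cube([1307, 905, 45]);
translate([44, 44, 0]) cylinder(h = 658, r = 20);
translate([1263, 44, 0]) cylinder(h = 658, r = 20);
translate([44, 861, 0]) cylinder(h = 658, r = 20);
translate([1263, 861, 0]) cylinder(h = 658, r = 20);


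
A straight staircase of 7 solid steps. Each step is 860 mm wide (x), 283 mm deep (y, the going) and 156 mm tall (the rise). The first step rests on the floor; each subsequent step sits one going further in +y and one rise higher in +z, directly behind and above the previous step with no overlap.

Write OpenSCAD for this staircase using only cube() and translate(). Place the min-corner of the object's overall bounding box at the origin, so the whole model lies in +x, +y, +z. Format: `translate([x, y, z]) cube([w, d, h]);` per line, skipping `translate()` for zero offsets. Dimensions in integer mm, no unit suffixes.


cube([860, 283, 156]);
translate([0, 283, 156]) cube([860, 283, 156]);
translate([0, 566, 312]) cube([860, 283, 156]);
translate([0, 849, 468]) cube([860, 283, 156]);
translate([0, 1132, 624]) cube([860, 283, 156]);
translate([0, 1415, 780]) cube([860, 283, 156]);
translate([0, 1698, 936]) cube([860, 283, 156]);


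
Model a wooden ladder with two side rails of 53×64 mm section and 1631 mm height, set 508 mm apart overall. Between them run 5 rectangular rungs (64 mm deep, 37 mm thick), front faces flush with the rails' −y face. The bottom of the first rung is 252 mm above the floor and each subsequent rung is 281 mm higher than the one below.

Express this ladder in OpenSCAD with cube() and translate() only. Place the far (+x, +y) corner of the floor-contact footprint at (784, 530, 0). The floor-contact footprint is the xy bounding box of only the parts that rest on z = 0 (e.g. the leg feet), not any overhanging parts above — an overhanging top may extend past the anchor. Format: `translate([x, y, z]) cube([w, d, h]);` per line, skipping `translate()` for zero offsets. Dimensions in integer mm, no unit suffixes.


translate([276, 466, 0]) cube([53, 64, 1631]);
translate([731, 466, 0]) cube([53, 64, 1631]);
translate([329, 466, 252]) cube([402, 64, 37]);
translate([329, 466, 533]) cube([402, 64, 37]);
translate([329, 466, 814]) cube([402, 64, 37]);
translate([329, 466, 1095]) cube([402, 64, 37]);
translate([329, 466, 1376]) cube([402, 64, 37]);


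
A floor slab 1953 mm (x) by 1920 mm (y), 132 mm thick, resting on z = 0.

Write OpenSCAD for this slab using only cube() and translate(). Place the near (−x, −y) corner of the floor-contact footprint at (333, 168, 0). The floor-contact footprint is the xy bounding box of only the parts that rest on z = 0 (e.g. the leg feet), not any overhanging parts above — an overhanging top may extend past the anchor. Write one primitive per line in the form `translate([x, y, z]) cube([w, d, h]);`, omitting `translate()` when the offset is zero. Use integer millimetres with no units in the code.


translate([333, 168, 0]) cube([1953, 1920, 132]);


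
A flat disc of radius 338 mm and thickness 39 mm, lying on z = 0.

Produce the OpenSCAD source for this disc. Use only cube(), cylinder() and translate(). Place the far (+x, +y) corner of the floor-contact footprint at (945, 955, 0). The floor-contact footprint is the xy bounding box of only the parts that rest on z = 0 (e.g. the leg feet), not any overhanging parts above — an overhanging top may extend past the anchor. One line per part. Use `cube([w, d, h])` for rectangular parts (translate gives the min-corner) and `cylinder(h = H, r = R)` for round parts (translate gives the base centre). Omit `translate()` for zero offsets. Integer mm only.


translate([607, 617, 0]) cylinder(h = 39, r = 338);


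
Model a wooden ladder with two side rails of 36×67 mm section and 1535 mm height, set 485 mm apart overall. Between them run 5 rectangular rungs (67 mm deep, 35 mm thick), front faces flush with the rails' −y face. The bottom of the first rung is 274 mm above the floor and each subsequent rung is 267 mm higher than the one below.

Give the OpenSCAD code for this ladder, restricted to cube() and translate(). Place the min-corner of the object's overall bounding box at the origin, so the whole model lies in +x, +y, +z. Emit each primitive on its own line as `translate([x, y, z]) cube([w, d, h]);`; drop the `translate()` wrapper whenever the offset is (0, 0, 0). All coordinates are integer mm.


// rung span = 485 - 2*36 = 413
// rung[k] z = 274 + k*267
cube([36, 67, 1535]);
translate([449, 0, 0]) cube([36, 67, 1535]);
translate([36, 0, 274]) cube([413, 67, 35]);
translate([36, 0, 541]) cube([413, 67, 35]);
translate([36, 0, 808]) cube([413, 67, 35]);
translate([36, 0, 1075]) cube([413, 67, 35]);
translate([36, 0, 1342]) cube([413, 67, 35]);


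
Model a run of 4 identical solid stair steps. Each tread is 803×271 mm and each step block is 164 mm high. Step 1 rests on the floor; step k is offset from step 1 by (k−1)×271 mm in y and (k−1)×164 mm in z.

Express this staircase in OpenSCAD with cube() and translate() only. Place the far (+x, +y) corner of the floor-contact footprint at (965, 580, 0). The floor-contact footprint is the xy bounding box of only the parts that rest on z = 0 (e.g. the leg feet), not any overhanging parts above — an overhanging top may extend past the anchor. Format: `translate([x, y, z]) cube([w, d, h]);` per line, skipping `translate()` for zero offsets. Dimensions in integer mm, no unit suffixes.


translate([162, 309, 0]) cube([803, 271, 164]);
translate([162, 580, 164]) cube([803, 271, 164]);
translate([162, 851, 328]) cube([803, 271, 164]);
translate([162, 1122, 492]) cube([803, 271, 164]);


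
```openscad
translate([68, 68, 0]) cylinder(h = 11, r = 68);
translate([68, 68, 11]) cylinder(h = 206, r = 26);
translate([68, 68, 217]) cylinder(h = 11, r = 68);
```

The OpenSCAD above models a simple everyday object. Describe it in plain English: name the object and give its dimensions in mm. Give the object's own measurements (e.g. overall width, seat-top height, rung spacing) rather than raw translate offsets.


A spool: two coaxial disc flanges of radius 68 mm and thickness 11 mm, joined by a core cylinder of radius 26 mm and height 206 mm. The lower flange rests on z = 0 and the three cylinders share a vertical axis.


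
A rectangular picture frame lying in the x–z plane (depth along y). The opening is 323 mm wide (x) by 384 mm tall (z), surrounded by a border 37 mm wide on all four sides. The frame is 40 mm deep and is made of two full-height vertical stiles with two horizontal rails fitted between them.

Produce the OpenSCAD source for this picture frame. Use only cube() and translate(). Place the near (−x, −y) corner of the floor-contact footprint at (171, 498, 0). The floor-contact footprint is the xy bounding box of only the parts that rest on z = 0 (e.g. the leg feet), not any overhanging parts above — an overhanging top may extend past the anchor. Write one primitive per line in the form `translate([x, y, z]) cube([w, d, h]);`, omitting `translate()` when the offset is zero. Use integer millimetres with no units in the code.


translate([171, 498, 0]) cube([37, 40, 458]);
translate([531, 498, 0]) cube([37, 40, 458]);
translate([208, 498, 0]) cube([323, 40, 37]);
translate([208, 498, 421]) cube([323, 40, 37]);


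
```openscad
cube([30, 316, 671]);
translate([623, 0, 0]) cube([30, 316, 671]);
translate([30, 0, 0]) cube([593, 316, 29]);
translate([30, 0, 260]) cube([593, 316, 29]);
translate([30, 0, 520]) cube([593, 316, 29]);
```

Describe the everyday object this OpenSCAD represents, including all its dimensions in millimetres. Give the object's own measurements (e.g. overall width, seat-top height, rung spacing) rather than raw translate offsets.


An open bookshelf. Two side panels, each 30 mm thick, 316 mm deep and 671 mm tall, stand 653 mm apart (outside-to-outside). Between them sit 3 shelves, each 29 mm thick and 316 mm deep, spanning the full gap between the sides. The bottom shelf rests on the floor (its underside at z = 0) and the clear gap between one shelf's top and the next shelf's underside is 231 mm.


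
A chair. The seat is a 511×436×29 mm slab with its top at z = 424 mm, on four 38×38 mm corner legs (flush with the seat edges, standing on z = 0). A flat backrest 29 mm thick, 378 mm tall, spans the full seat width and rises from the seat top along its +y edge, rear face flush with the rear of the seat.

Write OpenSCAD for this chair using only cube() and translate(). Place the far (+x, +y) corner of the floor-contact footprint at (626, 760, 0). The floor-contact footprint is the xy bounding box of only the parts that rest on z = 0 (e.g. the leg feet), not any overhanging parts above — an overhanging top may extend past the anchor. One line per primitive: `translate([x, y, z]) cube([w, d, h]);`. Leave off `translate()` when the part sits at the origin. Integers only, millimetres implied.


// leg_h = 424 - 29 = 395
translate([115, 324, 395]) cube([511, 436, 29]);
translate([115, 324, 0]) cube([38, 38, 395]);
translate([588, 324, 0]) cube([38, 38, 395]);
translate([115, 722, 0]) cube([38, 38, 395]);
translate([588, 722, 0]) cube([38, 38, 395]);
translate([115, 731, 424]) cube([511, 29, 378]);


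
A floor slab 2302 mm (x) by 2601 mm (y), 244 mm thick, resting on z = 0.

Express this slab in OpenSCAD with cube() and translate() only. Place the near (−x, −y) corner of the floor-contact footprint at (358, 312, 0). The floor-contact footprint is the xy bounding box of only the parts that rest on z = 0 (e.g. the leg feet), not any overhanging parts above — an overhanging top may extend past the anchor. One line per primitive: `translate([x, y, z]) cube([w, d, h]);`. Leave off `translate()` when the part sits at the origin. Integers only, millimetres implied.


translate([358, 312, 0]) cube([2302, 2601, 244]);


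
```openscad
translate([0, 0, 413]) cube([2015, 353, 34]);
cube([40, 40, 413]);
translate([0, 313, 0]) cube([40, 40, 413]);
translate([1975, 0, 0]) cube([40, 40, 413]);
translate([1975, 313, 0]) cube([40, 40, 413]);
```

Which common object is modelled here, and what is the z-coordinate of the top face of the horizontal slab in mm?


A bench. The seat-top height is 447 mm.

A long slab on four corner posts — a bench. The slab sits at z = 413 with thickness 34, so the top is 413 + 34 = 447 mm.


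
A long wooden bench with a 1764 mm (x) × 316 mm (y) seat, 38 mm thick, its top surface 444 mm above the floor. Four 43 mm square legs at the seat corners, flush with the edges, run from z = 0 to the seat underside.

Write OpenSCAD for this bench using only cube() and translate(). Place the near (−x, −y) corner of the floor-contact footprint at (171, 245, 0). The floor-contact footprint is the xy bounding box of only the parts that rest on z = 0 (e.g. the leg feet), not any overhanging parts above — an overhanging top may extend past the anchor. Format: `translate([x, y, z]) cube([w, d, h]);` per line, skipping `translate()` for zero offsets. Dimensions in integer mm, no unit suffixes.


// leg_h = 444 − 38 = 406
translate([171, 245, 406]) cube([1764, 316, 38]);
translate([171, 245, 0]) cube([43, 43, 406]);
translate([171, 518, 0]) cube([43, 43, 406]);
translate([1892, 245, 0]) cube([43, 43, 406]);
translate([1892, 518, 0]) cube([43, 43, 406]);


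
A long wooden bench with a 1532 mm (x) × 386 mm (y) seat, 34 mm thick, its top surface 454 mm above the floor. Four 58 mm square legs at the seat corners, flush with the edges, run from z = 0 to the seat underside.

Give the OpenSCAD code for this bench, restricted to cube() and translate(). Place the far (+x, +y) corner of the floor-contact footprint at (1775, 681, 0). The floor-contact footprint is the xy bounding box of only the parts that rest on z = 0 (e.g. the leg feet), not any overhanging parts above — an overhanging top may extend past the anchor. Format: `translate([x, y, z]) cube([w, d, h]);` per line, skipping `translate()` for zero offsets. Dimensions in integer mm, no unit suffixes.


translate([243, 295, 420]) cube([1532, 386, 34]);
translate([243, 295, 0]) cube([58, 58, 420]);
translate([243, 623, 0]) cube([58, 58, 420]);
translate([1717, 295, 0]) cube([58, 58, 420]);
translate([1717, 623, 0]) cube([58, 58, 420]);


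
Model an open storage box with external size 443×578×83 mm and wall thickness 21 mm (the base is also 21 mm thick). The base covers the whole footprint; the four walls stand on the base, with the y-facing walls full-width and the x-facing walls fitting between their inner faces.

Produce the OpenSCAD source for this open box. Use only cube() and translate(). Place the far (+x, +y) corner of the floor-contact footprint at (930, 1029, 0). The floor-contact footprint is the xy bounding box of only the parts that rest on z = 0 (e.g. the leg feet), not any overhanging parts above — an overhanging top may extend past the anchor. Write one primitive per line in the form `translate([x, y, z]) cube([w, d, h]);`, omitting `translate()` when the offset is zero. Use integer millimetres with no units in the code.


translate([487, 451, 0]) cube([443, 578, 21]);
translate([487, 451, 21]) cube([443, 21, 62]);
translate([487, 1008, 21]) cube([443, 21, 62]);
translate([487, 472, 21]) cube([21, 536, 62]);
translate([909, 472, 21]) cube([21, 536, 62]);


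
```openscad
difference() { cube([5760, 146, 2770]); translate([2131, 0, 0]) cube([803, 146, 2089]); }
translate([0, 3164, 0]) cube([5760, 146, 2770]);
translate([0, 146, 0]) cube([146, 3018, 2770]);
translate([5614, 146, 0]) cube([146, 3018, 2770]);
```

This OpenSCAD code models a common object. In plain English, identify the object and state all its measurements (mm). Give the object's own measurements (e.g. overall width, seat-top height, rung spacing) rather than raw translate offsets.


A single room: four walls, each 2770 mm tall and 146 mm thick, enclosing an outside footprint 5760×3310 mm (x × y), no floor or roof. The front and back walls (−y and +y sides) run the full x-width; the side walls fit between their inner faces. A door opening 803 mm wide and 2089 mm tall is cut through the front wall from the floor up, its −x edge 2131 mm from the wall's −x end.
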